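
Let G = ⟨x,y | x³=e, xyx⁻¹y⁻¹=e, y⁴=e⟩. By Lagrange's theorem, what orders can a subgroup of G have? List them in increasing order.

|G| = 12 = 2² · 3. By Lagrange's theorem the order of any subgroup divides 12; the divisors of 12 are 1, 2, 3, 4, 6, 12.

Answer: 1, 2, 3, 4, 6, 12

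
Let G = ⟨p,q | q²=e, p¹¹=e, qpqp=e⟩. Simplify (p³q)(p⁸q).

Compute (p³q) · (p⁸q) by multiplying left to right and reducing via the relations at each step:
  (p³q) · p⁸ = p⁶q
  (p⁶q) · q = p⁶

Answer: p⁶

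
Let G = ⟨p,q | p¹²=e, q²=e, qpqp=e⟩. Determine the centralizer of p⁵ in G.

⟨p⁵⟩ ⊆ C_G(p⁵) since powers of p⁵ commute with p⁵; so |C_G(p⁵)| ≥ |⟨p⁵⟩| = 12.
By orbit–stabilizer, |C_G(p⁵)| = |G| / |conj. class of p⁵| = 24 / 2 = 12.
The 12 elements commuting with p⁵ are {e, p, p², p³, p⁴, p⁵, p⁶, p⁷, p⁸, p⁹, p¹⁰, p¹¹}.

Answer: {e, p, p², p³, p⁴, p⁵, p⁶, p⁷, p⁸, p⁹, p¹⁰, p¹¹}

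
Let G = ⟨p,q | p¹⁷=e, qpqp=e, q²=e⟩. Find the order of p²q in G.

Compute successive powers until reaching e:
  (p²q)¹ = p²q, (p²q)² = e.
The smallest positive k with (p²q)ᵏ = e is 2.

Answer: 2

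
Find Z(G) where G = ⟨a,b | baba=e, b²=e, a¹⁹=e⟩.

An element z ∈ Z(G) iff z commutes with every generator.
For example e is central: e·a = a = a·e; e·b = b = b·e.
Whereas a ∉ Z(G) since a·b = ab ≠ a¹⁸b = b·a.
Checking each of the 38 elements this way gives Z(G) = {e}, of order 1.

Answer: {e}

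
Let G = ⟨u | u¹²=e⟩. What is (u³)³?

Compute successive powers of (u³), reducing at each step:
  (u³)²: (u³) · u³ = u⁶
  (u³)³: (u⁶) · u³ = u⁹

Answer: u⁹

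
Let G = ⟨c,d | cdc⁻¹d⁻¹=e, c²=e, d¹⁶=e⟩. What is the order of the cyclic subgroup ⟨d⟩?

|⟨d⟩| equals the order of d. Compute successive powers until reaching e:
  d¹ = d, d² = d², d³ = d³, d⁴ = d⁴, d⁵ = d⁵, d⁶ = d⁶, d⁷ = d⁷, d⁸ = d⁸, d⁹ = d⁹, d¹⁰ = d¹⁰, d¹¹ = d¹¹, d¹² = d¹², d¹³ = d¹³, d¹⁴ = d¹⁴, d¹⁵ = d¹⁵, d¹⁶ = e.
The smallest positive k with dᵏ = e is 16, so |⟨d⟩| = 16.

Answer: 16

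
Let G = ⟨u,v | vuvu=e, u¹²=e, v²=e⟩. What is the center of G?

An element z ∈ Z(G) iff z commutes with every generator.
For example u⁶ is central: (u⁶)·u = u⁷ = u·(u⁶); (u⁶)·v = u⁶v = v·(u⁶).
Whereas u ∉ Z(G) since u·v = uv ≠ u¹¹v = v·u.
Checking each of the 24 elements this way gives Z(G) = {e, u⁶}, of order 2.

Answer: {e, u⁶}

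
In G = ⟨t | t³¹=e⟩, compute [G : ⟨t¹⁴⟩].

First find ord(t¹⁴) by computing successive powers:
  (t¹⁴)¹ = t¹⁴, (t¹⁴)² = t²⁸, (t¹⁴)³ = t¹¹, (t¹⁴)⁴ = t²⁵, (t¹⁴)⁵ = t⁸, (t¹⁴)⁶ = t²², (t¹⁴)⁷ = t⁵, (t¹⁴)⁸ = t¹⁹, (t¹⁴)⁹ = t², (t¹⁴)¹⁰ = t¹⁶, (t¹⁴)¹¹ = t³⁰, (t¹⁴)¹² = t¹³, (t¹⁴)¹³ = t²⁷, (t¹⁴)¹⁴ = t¹⁰, (t¹⁴)¹⁵ = t²⁴, (t¹⁴)¹⁶ = t⁷, (t¹⁴)¹⁷ = t²¹, (t¹⁴)¹⁸ = t⁴, (t¹⁴)¹⁹ = t¹⁸, (t¹⁴)²⁰ = t, (t¹⁴)²¹ = t¹⁵, (t¹⁴)²² = t²⁹, (t¹⁴)²³ = t¹², (t¹⁴)²⁴ = t²⁶, (t¹⁴)²⁵ = t⁹, (t¹⁴)²⁶ = t²³, (t¹⁴)²⁷ = t⁶, (t¹⁴)²⁸ = t²⁰, (t¹⁴)²⁹ = t³, (t¹⁴)³⁰ = t¹⁷, (t¹⁴)³¹ = e.
So |⟨t¹⁴⟩| = ord(t¹⁴) = 31. With |G| = 31, by Lagrange [G : ⟨t¹⁴⟩] = 31/31 = 1.

Answer: 1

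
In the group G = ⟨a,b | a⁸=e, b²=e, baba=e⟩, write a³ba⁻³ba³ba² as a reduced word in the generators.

Multiply left to right, reducing at each step:
  (a³) · b = a³b
  (a³b) · a⁻³ = a⁶b
  (a⁶b) · b = a⁶
  (a⁶) · a³ = a
  a · b = ab
  (ab) · a² = a⁷b

Answer: a⁷b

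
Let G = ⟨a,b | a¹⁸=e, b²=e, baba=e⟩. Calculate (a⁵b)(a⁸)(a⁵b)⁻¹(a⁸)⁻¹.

[(a⁵b), (a⁸)] = (a⁵b)·(a⁸)·(a⁵b)⁻¹·(a⁸)⁻¹.
  (a⁵b) · (a⁸) = a¹⁵b
  (a¹⁵b) · (a⁵b) = a¹⁰
  (a¹⁰) · (a¹⁰) = a²

Answer: a²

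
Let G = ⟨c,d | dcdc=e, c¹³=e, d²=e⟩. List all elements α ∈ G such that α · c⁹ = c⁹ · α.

⟨c⁹⟩ ⊆ C_G(c⁹) since powers of c⁹ commute with c⁹; so |C_G(c⁹)| ≥ |⟨c⁹⟩| = 13.
By orbit–stabilizer, |C_G(c⁹)| = |G| / |conj. class of c⁹| = 26 / 2 = 13.
The 13 elements commuting with c⁹ are {e, c, c², c³, c⁴, c⁵, c⁶, c⁷, c⁸, c⁹, c¹⁰, c¹¹, c¹²}.

Answer: {e, c, c², c³, c⁴, c⁵, c⁶, c⁷, c⁸, c⁹, c¹⁰, c¹¹, c¹²}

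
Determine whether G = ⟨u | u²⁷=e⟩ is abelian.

G has a single generator, so G is cyclic and hence abelian.

Answer: Yes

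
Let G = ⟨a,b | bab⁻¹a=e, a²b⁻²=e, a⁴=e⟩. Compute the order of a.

Compute successive powers until reaching e:
  a¹ = a, a² = a², a³ = a³, a⁴ = e.
The smallest positive k with aᵏ = e is 4.

Answer: 4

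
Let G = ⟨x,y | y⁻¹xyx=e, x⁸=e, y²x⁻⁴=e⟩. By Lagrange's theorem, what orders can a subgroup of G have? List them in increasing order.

|G| = 16 = 2⁴. By Lagrange's theorem the order of any subgroup divides 16; the divisors of 16 are 1, 2, 4, 8, 16.

Answer: 1, 2, 4, 8, 16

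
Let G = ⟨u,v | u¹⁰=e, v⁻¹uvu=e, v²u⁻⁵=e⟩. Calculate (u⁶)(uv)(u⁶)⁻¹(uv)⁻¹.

[(u⁶), (uv)] = (u⁶)·(uv)·(u⁶)⁻¹·(uv)⁻¹.
  (u⁶) · (uv) = u²v⁻¹
  (u²v⁻¹) · (u⁴) = u³v
  (u³v) · (uv⁻¹) = u²

Answer: u²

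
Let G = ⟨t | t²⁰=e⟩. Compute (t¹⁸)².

Compute successive powers of (t¹⁸), reducing at each step:
  (t¹⁸)²: (t¹⁸) · t¹⁸ = t¹⁶

Answer: t¹⁶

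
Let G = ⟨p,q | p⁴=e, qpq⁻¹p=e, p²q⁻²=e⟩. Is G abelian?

p·q = pq but q·p = pq⁻¹, so p·q ≠ q·p and G is not abelian.

Answer: No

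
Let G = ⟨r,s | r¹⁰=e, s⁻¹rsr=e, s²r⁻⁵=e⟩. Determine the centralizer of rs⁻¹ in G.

⟨rs⁻¹⟩ ⊆ C_G(rs⁻¹) since powers of rs⁻¹ commute with rs⁻¹; so |C_G(rs⁻¹)| ≥ |⟨rs⁻¹⟩| = 4.
By orbit–stabilizer, |C_G(rs⁻¹)| = |G| / |conj. class of rs⁻¹| = 20 / 5 = 4.
The 4 elements commuting with rs⁻¹ are {e, r⁵, rs, rs⁻¹}.

Answer: {e, r⁵, rs, rs⁻¹}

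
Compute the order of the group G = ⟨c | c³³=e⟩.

G is generated by a single element, so G is cyclic. The relator gives c³³ = e and no smaller power is forced to be e, so the 33 powers {c, e, c², c³, c⁴, c⁵, c⁶, c⁷, c⁸, c⁹, c²², c²³, c²¹, c²⁰, c²⁴, c²⁵, c²⁶, c²⁷, c²⁸, c²⁹, c³², c³¹, c³⁰, c¹², c¹³, c¹¹, c¹⁰, c¹⁴, c¹⁵, c¹⁶, c¹⁷, c¹⁸, c¹⁹} are distinct. Hence |G| = 33.

Answer: 33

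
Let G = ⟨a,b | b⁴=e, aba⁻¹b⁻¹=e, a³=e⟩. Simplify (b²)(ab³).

Compute (b²) · (ab³) by multiplying left to right and reducing via the relations at each step:
  (b²) · a = ab²
  (ab²) · b³ = ab

Answer: ab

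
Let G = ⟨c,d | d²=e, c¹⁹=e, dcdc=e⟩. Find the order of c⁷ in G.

Compute successive powers until reaching e:
  (c⁷)¹ = c⁷, (c⁷)² = c¹⁴, (c⁷)³ = c², (c⁷)⁴ = c⁹, (c⁷)⁵ = c¹⁶, (c⁷)⁶ = c⁴, (c⁷)⁷ = c¹¹, (c⁷)⁸ = c¹⁸, (c⁷)⁹ = c⁶, (c⁷)¹⁰ = c¹³, (c⁷)¹¹ = c, (c⁷)¹² = c⁸, (c⁷)¹³ = c¹⁵, (c⁷)¹⁴ = c³, (c⁷)¹⁵ = c¹⁰, (c⁷)¹⁶ = c¹⁷, (c⁷)¹⁷ = c⁵, (c⁷)¹⁸ = c¹², (c⁷)¹⁹ = e.
The smallest positive k with (c⁷)ᵏ = e is 19.

Answer: 19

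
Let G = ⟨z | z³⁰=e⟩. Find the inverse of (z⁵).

The order of (z⁵) is 6 (smallest k with (z⁵)ᵏ = e), so (z⁵)⁻¹ = (z⁵)⁵ = z²⁵.
Check: (z⁵) · (z²⁵) → (z⁵) · z²⁵ = e, giving e as required.

Answer: z²⁵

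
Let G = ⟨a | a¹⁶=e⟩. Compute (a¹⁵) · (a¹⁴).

Compute (a¹⁵) · (a¹⁴) by multiplying left to right and reducing via the relations at each step:
  (a¹⁵) · a¹⁴ = a¹³

Answer: a¹³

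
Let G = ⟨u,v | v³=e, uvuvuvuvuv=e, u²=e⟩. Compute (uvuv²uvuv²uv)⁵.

Compute successive powers of (uvuv²uvuv²uv), reducing at each step:
  (uvuv²uvuv²uv)²: (uvuv²uvuv²uv) · u = vuv²uvuv²uv;   (vuv²uvuv²uv) · v = v²uvuv²uvu;   (v²uvuv²uvu) · u = v²uvuv²uv;   (v²uvuv²uv) · v² = v²uvuv²u;   (v²uvuv²u) · u = v²uvuv²;   (v²uvuv²) · v = v²uvu;   (v²uvu) · u = v²uv;   (v²uv) · v² = v²u;   (v²u) · u = v²;   (v²) · v = e
  (uvuv²uvuv²uv)³: e · u = u;   u · v = uv;   (uv) · u = uvu;   (uvu) · v² = uvuv²;   (uvuv²) · u = uvuv²u;   (uvuv²u) · v = uvuv²uv;   (uvuv²uv) · u = uvuv²uvu;   (uvuv²uvu) · v² = uvuv²uvuv²;   (uvuv²uvuv²) · u = uvuv²uvuv²u;   (uvuv²uvuv²u) · v = uvuv²uvuv²uv
  (uvuv²uvuv²uv)⁴: (uvuv²uvuv²uv) · u = vuv²uvuv²uv;   (vuv²uvuv²uv) · v = v²uvuv²uvu;   (v²uvuv²uvu) · u = v²uvuv²uv;   (v²uvuv²uv) · v² = v²uvuv²u;   (v²uvuv²u) · u = v²uvuv²;   (v²uvuv²) · v = v²uvu;   (v²uvu) · u = v²uv;   (v²uv) · v² = v²u;   (v²u) · u = v²;   (v²) · v = e
  (uvuv²uvuv²uv)⁵: e · u = u;   u · v = uv;   (uv) · u = uvu;   (uvu) · v² = uvuv²;   (uvuv²) · u = uvuv²u;   (uvuv²u) · v = uvuv²uv;   (uvuv²uv) · u = uvuv²uvu;   (uvuv²uvu) · v² = uvuv²uvuv²;   (uvuv²uvuv²) · u = uvuv²uvuv²u;   (uvuv²uvuv²u) · v = uvuv²uvuv²uv

Answer: uvuv²uvuv²uv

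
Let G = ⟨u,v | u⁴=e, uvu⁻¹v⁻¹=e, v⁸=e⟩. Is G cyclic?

|G| = 32, but the maximum element order in G is 8 < 32. No single element generates all of G, so G is not cyclic.

Answer: No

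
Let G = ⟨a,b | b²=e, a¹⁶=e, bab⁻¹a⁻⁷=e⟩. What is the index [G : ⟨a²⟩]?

First find ord(a²) by computing successive powers:
  (a²)¹ = a², (a²)² = a⁴, (a²)³ = a⁶, (a²)⁴ = a⁸, (a²)⁵ = a¹⁰, (a²)⁶ = a¹², (a²)⁷ = a¹⁴, (a²)⁸ = e.
So |⟨a²⟩| = ord(a²) = 8. With |G| = 32, by Lagrange [G : ⟨a²⟩] = 32/8 = 4.

Answer: 4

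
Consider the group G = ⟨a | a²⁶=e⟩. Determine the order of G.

G is generated by a single element, so G is cyclic. The relator gives a²⁶ = e and no smaller power is forced to be e, so the 26 powers {a, e, a², a³, a⁴, a⁵, a⁶, a⁷, a⁸, a⁹, a²², a²³, a²¹, a²⁰, a²⁴, a²⁵, a¹², a¹³, a¹¹, a¹⁰, a¹⁴, a¹⁵, a¹⁶, a¹⁷, a¹⁸, a¹⁹} are distinct. Hence |G| = 26.

Answer: 26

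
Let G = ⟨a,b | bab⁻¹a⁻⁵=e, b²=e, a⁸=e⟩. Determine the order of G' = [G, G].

G' = [G, G] is generated by all commutators. The generator-pair commutators are: [a, b] = a⁴.
The subgroup they normally generate is {e, a⁴}, of order 2.
Check: |G/G'| = 16/2 = 8 is the order of the abelianisation.

Answer: 2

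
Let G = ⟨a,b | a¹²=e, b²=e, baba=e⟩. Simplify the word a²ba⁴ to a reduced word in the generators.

Multiply left to right, reducing at each step:
  (a²) · b = a²b
  (a²b) · a⁴ = a¹⁰b

Answer: a¹⁰b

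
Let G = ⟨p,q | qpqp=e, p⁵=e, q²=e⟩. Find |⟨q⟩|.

|⟨q⟩| equals the order of q. Compute successive powers until reaching e:
  q¹ = q, q² = e.
The smallest positive k with qᵏ = e is 2, so |⟨q⟩| = 2.

Answer: 2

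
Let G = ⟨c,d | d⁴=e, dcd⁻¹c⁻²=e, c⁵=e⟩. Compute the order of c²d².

Compute successive powers until reaching e:
  (c²d²)¹ = c²d², (c²d²)² = e.
The smallest positive k with (c²d²)ᵏ = e is 2.

Answer: 2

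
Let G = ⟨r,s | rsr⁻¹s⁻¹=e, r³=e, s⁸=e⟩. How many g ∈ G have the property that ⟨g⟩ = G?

G is cyclic of order 24. An element generates G iff its order is 24, and a cyclic group of order 24 has exactly φ(24) = 8 such elements.

Answer: 8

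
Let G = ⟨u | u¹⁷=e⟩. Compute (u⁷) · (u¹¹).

Compute (u⁷) · (u¹¹) by multiplying left to right and reducing via the relations at each step:
  (u⁷) · u¹¹ = u

Answer: u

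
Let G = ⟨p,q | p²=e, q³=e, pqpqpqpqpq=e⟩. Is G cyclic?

Every cyclic group is abelian. But p·q = pq while q·p = qp, so p·q ≠ q·p and G is not abelian. Hence G is not cyclic.

Answer: No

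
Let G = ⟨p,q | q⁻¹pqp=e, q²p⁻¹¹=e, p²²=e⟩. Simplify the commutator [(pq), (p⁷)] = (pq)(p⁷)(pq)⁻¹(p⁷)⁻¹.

[(pq), (p⁷)] = (pq)·(p⁷)·(pq)⁻¹·(p⁷)⁻¹.
  (pq) · (p⁷) = p⁵q⁻¹
  (p⁵q⁻¹) · (pq⁻¹) = p¹⁵
  (p¹⁵) · (p¹⁵) = p⁸

Answer: p⁸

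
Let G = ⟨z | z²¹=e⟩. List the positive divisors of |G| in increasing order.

|G| = 21 = 3 · 7. By Lagrange's theorem the order of any subgroup divides 21; the divisors of 21 are 1, 3, 7, 21.

Answer: 1, 3, 7, 21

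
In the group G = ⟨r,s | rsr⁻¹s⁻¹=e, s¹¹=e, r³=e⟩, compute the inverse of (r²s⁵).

The order of (r²s⁵) is 33 (smallest k with (r²s⁵)ᵏ = e), so (r²s⁵)⁻¹ = (r²s⁵)³² = rs⁶.
Check: (r²s⁵) · (rs⁶) → (r²s⁵) · r = s⁵;   (s⁵) · s⁶ = e, giving e as required.

Answer: rs⁶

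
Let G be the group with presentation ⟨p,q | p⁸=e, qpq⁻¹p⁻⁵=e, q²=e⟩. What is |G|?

Enumerate words in the generators, reducing via the relations: the distinct elements are
  {e, p, q, pq, p², p³, p⁴, p⁵, p⁶, p⁷, p²q, p³q, p⁴q, p⁵q, p⁶q, p⁷q}.
No further products give new elements, so |G| = 16.

Answer: 16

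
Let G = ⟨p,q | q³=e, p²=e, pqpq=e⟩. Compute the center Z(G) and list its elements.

An element z ∈ Z(G) iff z commutes with every generator.
For example e is central: e·p = p = p·e; e·q = q = q·e.
Whereas p ∉ Z(G) since p·q = pq ≠ pq² = q·p.
Checking each of the 6 elements this way gives Z(G) = {e}, of order 1.

Answer: {e}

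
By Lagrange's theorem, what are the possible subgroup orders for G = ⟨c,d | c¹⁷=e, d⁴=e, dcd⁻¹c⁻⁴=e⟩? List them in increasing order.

|G| = 68 = 2² · 17. By Lagrange's theorem the order of any subgroup divides 68; the divisors of 68 are 1, 2, 4, 17, 34, 68.

Answer: 1, 2, 4, 17, 34, 68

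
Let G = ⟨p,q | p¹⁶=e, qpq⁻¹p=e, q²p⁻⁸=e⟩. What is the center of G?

An element z ∈ Z(G) iff z commutes with every generator.
For example p⁸ is central: (p⁸)·p = p⁹ = p·(p⁸); (p⁸)·q = q⁻¹ = q·(p⁸).
Whereas p ∉ Z(G) since p·q = pq ≠ p⁷q⁻¹ = q·p.
Checking each of the 32 elements this way gives Z(G) = {e, p⁸}, of order 2.

Answer: {e, p⁸}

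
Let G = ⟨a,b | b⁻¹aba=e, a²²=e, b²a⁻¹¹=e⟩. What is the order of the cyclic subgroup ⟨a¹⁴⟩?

|⟨a¹⁴⟩| equals the order of a¹⁴. Compute successive powers until reaching e:
  (a¹⁴)¹ = a¹⁴, (a¹⁴)² = a⁶, (a¹⁴)³ = a²⁰, (a¹⁴)⁴ = a¹², (a¹⁴)⁵ = a⁴, (a¹⁴)⁶ = a¹⁸, (a¹⁴)⁷ = a¹⁰, (a¹⁴)⁸ = a², (a¹⁴)⁹ = a¹⁶, (a¹⁴)¹⁰ = a⁸, (a¹⁴)¹¹ = e.
The smallest positive k with (a¹⁴)ᵏ = e is 11, so |⟨a¹⁴⟩| = 11.

Answer: 11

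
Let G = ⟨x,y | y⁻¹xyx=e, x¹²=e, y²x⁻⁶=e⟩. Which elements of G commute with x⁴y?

⟨x⁴y⟩ ⊆ C_G(x⁴y) since powers of x⁴y commute with x⁴y; so |C_G(x⁴y)| ≥ |⟨x⁴y⟩| = 4.
By orbit–stabilizer, |C_G(x⁴y)| = |G| / |conj. class of x⁴y| = 24 / 6 = 4.
The 4 elements commuting with x⁴y are {e, x⁶, x⁴y, x⁴y⁻¹}.

Answer: {e, x⁶, x⁴y, x⁴y⁻¹}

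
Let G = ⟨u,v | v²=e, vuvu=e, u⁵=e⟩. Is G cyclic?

Every cyclic group is abelian. But u·v = uv while v·u = u⁴v, so u·v ≠ v·u and G is not abelian. Hence G is not cyclic.

Answer: No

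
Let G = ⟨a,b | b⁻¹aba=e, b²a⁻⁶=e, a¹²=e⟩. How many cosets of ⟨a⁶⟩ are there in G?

First find ord(a⁶) by computing successive powers:
  (a⁶)¹ = a⁶, (a⁶)² = e.
So |⟨a⁶⟩| = ord(a⁶) = 2. With |G| = 24, by Lagrange [G : ⟨a⁶⟩] = 24/2 = 12.

Answer: 12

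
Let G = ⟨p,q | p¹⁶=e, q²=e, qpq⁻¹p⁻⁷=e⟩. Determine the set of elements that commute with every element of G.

An element z ∈ Z(G) iff z commutes with every generator.
For example p⁸ is central: (p⁸)·p = p⁹ = p·(p⁸); (p⁸)·q = p⁸q = q·(p⁸).
Whereas p ∉ Z(G) since p·q = pq ≠ p⁷q = q·p.
Checking each of the 32 elements this way gives Z(G) = {e, p⁸}, of order 2.

Answer: {e, p⁸}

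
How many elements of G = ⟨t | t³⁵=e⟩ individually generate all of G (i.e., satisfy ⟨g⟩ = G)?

G is cyclic of order 35. An element generates G iff its order is 35, and a cyclic group of order 35 has exactly φ(35) = 24 such elements.

Answer: 24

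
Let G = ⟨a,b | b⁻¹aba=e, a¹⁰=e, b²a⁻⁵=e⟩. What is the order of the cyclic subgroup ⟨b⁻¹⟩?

|⟨b⁻¹⟩| equals the order of b⁻¹. Compute successive powers until reaching e:
  (b⁻¹)¹ = b⁻¹, (b⁻¹)² = a⁵, (b⁻¹)³ = b, (b⁻¹)⁴ = e.
The smallest positive k with (b⁻¹)ᵏ = e is 4, so |⟨b⁻¹⟩| = 4.

Answer: 4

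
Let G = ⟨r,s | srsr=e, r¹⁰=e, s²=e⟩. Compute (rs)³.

Compute successive powers of (rs), reducing at each step:
  (rs)²: (rs) · r = s;   s · s = e
  (rs)³: e · r = r;   r · s = rs

Answer: rs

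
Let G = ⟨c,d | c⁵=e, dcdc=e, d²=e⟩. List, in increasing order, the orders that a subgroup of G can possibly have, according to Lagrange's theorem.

|G| = 10 = 2 · 5. By Lagrange's theorem the order of any subgroup divides 10; the divisors of 10 are 1, 2, 5, 10.

Answer: 1, 2, 5, 10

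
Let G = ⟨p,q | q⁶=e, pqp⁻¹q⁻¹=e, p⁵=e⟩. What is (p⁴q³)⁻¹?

The order of (p⁴q³) is 10 (smallest k with (p⁴q³)ᵏ = e), so (p⁴q³)⁻¹ = (p⁴q³)⁹ = pq³.
Check: (p⁴q³) · (pq³) → (p⁴q³) · p = q³;   (q³) · q³ = e, giving e as required.

Answer: pq³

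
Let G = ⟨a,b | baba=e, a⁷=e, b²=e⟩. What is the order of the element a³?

Compute successive powers until reaching e:
  (a³)¹ = a³, (a³)² = a⁶, (a³)³ = a², (a³)⁴ = a⁵, (a³)⁵ = a, (a³)⁶ = a⁴, (a³)⁷ = e.
The smallest positive k with (a³)ᵏ = e is 7.

Answer: 7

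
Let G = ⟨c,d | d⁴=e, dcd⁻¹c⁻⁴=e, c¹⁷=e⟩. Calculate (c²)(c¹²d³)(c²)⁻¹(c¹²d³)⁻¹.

[(c²), (c¹²d³)] = (c²)·(c¹²d³)·(c²)⁻¹·(c¹²d³)⁻¹.
  (c²) · (c¹²d³) = c¹⁴d³
  (c¹⁴d³) · (c¹⁵) = c⁵d³
  (c⁵d³) · (c³d) = c¹⁰

Answer: c¹⁰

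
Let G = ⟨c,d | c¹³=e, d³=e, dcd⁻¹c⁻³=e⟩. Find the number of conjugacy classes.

The conjugacy classes (representative and size) are:
  [e] (size 1), [c] (size 3), [c⁵] (size 3), [c¹⁰] (size 3), [c⁸] (size 3), [c¹⁰d] (size 13), [c⁷d²] (size 13).
Class equation: 1 + 3 + 3 + 3 + 3 + 13 + 13 = 39 = |G|. So G has 7 conjugacy classes.

Answer: 7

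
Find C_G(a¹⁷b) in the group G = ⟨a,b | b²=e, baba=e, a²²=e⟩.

⟨a¹⁷b⟩ ⊆ C_G(a¹⁷b) since powers of a¹⁷b commute with a¹⁷b; so |C_G(a¹⁷b)| ≥ |⟨a¹⁷b⟩| = 2.
By orbit–stabilizer, |C_G(a¹⁷b)| = |G| / |conj. class of a¹⁷b| = 44 / 11 = 4.
The 4 elements commuting with a¹⁷b are {e, a¹¹, a⁶b, a¹⁷b}.

Answer: {e, a¹¹, a⁶b, a¹⁷b}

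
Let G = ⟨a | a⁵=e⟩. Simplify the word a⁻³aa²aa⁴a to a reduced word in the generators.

Multiply left to right, reducing at each step:
  (a²) · a = a³
  (a³) · a² = e
  e · a = a
  a · a⁴ = e
  e · a = a

Answer: a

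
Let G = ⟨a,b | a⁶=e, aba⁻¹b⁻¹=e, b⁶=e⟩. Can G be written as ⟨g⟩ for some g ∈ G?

|G| = 36, but the maximum element order in G is 6 < 36. No single element generates all of G, so G is not cyclic.

Answer: No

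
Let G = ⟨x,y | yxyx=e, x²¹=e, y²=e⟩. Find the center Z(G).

An element z ∈ Z(G) iff z commutes with every generator.
For example e is central: e·x = x = x·e; e·y = y = y·e.
Whereas x ∉ Z(G) since x·y = xy ≠ x²⁰y = y·x.
Checking each of the 42 elements this way gives Z(G) = {e}, of order 1.

Answer: {e}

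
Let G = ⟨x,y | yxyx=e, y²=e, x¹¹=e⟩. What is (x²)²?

Compute successive powers of (x²), reducing at each step:
  (x²)²: (x²) · x² = x⁴

Answer: x⁴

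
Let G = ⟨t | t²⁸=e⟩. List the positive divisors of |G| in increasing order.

|G| = 28 = 2² · 7. By Lagrange's theorem the order of any subgroup divides 28; the divisors of 28 are 1, 2, 4, 7, 14, 28.

Answer: 1, 2, 4, 7, 14, 28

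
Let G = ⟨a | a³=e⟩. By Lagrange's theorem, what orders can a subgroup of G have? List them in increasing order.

|G| = 3 = 3. By Lagrange's theorem the order of any subgroup divides 3; the divisors of 3 are 1, 3.

Answer: 1, 3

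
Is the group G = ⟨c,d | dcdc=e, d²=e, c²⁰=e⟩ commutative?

c·d = cd but d·c = c¹⁹d, so c·d ≠ d·c and G is not abelian.

Answer: No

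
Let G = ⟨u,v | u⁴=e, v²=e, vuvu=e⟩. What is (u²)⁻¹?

The order of (u²) is 2 (smallest k with (u²)ᵏ = e), so (u²)⁻¹ = (u²)¹ = u².
Check: (u²) · (u²) → (u²) · u² = e, giving e as required.

Answer: u²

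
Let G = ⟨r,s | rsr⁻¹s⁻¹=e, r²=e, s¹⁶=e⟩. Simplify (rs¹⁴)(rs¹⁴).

Compute (rs¹⁴) · (rs¹⁴) by multiplying left to right and reducing via the relations at each step:
  (rs¹⁴) · r = s¹⁴
  (s¹⁴) · s¹⁴ = s¹²

Answer: s¹²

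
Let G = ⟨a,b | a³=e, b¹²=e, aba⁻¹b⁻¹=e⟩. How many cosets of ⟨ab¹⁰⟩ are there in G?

First find ord(ab¹⁰) by computing successive powers:
  (ab¹⁰)¹ = ab¹⁰, (ab¹⁰)² = a²b⁸, (ab¹⁰)³ = b⁶, (ab¹⁰)⁴ = ab⁴, (ab¹⁰)⁵ = a²b², (ab¹⁰)⁶ = e.
So |⟨ab¹⁰⟩| = ord(ab¹⁰) = 6. With |G| = 36, by Lagrange [G : ⟨ab¹⁰⟩] = 36/6 = 6.

Answer: 6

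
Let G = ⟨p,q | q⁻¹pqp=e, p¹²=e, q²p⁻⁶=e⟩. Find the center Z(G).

An element z ∈ Z(G) iff z commutes with every generator.
For example p⁶ is central: (p⁶)·p = p⁷ = p·(p⁶); (p⁶)·q = q⁻¹ = q·(p⁶).
Whereas p ∉ Z(G) since p·q = pq ≠ p⁵q⁻¹ = q·p.
Checking each of the 24 elements this way gives Z(G) = {e, p⁶}, of order 2.

Answer: {e, p⁶}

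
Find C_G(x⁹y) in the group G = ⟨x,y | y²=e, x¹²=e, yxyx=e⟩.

⟨x⁹y⟩ ⊆ C_G(x⁹y) since powers of x⁹y commute with x⁹y; so |C_G(x⁹y)| ≥ |⟨x⁹y⟩| = 2.
By orbit–stabilizer, |C_G(x⁹y)| = |G| / |conj. class of x⁹y| = 24 / 6 = 4.
The 4 elements commuting with x⁹y are {e, x⁶, x³y, x⁹y}.

Answer: {e, x⁶, x³y, x⁹y}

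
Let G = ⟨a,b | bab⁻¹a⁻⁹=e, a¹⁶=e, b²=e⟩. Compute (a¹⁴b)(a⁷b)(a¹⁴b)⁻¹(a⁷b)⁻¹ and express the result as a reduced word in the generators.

[(a¹⁴b), (a⁷b)] = (a¹⁴b)·(a⁷b)·(a¹⁴b)⁻¹·(a⁷b)⁻¹.
  (a¹⁴b) · (a⁷b) = a¹³
  (a¹³) · (a²b) = a¹⁵b
  (a¹⁵b) · (ab) = a⁸

Answer: a⁸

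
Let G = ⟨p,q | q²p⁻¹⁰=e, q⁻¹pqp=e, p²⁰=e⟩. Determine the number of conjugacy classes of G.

The conjugacy classes (representative and size) are:
  [e] (size 1), [p] (size 2), [p²] (size 2), [p³] (size 2), [p⁴] (size 2), [p⁵] (size 2), [p¹⁴] (size 2), [p⁷] (size 2), [p⁸] (size 2), [p¹¹] (size 2), [p¹⁰] (size 1), [p²q⁻¹] (size 10), [p⁹q] (size 10).
Class equation: 1 + 2 + 2 + 2 + 2 + 2 + 2 + 2 + 2 + 2 + 1 + 10 + 10 = 40 = |G|. So G has 13 conjugacy classes.

Answer: 13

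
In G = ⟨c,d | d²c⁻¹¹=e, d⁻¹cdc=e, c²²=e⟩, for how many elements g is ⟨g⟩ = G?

⟨g⟩ = G would require ord(g) = |G| = 44, but the maximum element order in G is 22 < 44. So G is not cyclic and no single element generates it: the count is 0.

Answer: 0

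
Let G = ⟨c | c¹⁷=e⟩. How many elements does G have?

G is generated by a single element, so G is cyclic. The relator gives c¹⁷ = e and no smaller power is forced to be e, so the 17 powers {c, e, c², c³, c⁴, c⁵, c⁶, c⁷, c⁸, c⁹, c¹², c¹³, c¹¹, c¹⁰, c¹⁴, c¹⁵, c¹⁶} are distinct. Hence |G| = 17.

Answer: 17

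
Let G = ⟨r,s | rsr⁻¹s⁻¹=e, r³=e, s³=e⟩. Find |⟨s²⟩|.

|⟨s²⟩| equals the order of s². Compute successive powers until reaching e:
  (s²)¹ = s², (s²)² = s, (s²)³ = e.
The smallest positive k with (s²)ᵏ = e is 3, so |⟨s²⟩| = 3.

Answer: 3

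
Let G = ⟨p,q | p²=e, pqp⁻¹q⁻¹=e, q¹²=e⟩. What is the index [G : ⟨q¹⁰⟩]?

First find ord(q¹⁰) by computing successive powers:
  (q¹⁰)¹ = q¹⁰, (q¹⁰)² = q⁸, (q¹⁰)³ = q⁶, (q¹⁰)⁴ = q⁴, (q¹⁰)⁵ = q², (q¹⁰)⁶ = e.
So |⟨q¹⁰⟩| = ord(q¹⁰) = 6. With |G| = 24, by Lagrange [G : ⟨q¹⁰⟩] = 24/6 = 4.

Answer: 4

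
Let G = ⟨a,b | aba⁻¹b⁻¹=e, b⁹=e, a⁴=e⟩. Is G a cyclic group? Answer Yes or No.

|G| = 36. The element ab has order 36 (its powers give 36 distinct elements), so ⟨ab⟩ = G and G is cyclic.

Answer: Yes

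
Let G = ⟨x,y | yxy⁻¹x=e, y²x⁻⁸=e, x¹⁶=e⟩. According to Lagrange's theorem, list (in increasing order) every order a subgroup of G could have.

|G| = 32 = 2⁵. By Lagrange's theorem the order of any subgroup divides 32; the divisors of 32 are 1, 2, 4, 8, 16, 32.

Answer: 1, 2, 4, 8, 16, 32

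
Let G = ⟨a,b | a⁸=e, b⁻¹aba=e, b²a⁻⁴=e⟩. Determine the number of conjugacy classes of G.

The conjugacy classes (representative and size) are:
  [e] (size 1), [a⁷] (size 2), [a⁶] (size 2), [a³] (size 2), [a⁴] (size 1), [a²b⁻¹] (size 4), [a³b⁻¹] (size 4).
Class equation: 1 + 2 + 2 + 2 + 1 + 4 + 4 = 16 = |G|. So G has 7 conjugacy classes.

Answer: 7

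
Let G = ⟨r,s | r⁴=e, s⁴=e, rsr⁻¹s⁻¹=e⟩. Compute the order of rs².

Compute successive powers until reaching e:
  (rs²)¹ = rs², (rs²)² = r², (rs²)³ = r³s², (rs²)⁴ = e.
The smallest positive k with (rs²)ᵏ = e is 4.

Answer: 4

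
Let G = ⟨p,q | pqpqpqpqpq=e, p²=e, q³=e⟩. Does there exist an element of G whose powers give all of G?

Every cyclic group is abelian. But p·q = pq while q·p = qp, so p·q ≠ q·p and G is not abelian. Hence G is not cyclic.

Answer: No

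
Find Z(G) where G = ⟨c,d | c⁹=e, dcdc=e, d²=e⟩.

An element z ∈ Z(G) iff z commutes with every generator.
For example e is central: e·c = c = c·e; e·d = d = d·e.
Whereas c ∉ Z(G) since c·d = cd ≠ c⁸d = d·c.
Checking each of the 18 elements this way gives Z(G) = {e}, of order 1.

Answer: {e}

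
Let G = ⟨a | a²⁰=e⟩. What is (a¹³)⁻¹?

The order of (a¹³) is 20 (smallest k with (a¹³)ᵏ = e), so (a¹³)⁻¹ = (a¹³)¹⁹ = a⁷.
Check: (a¹³) · (a⁷) → (a¹³) · a⁷ = e, giving e as required.

Answer: a⁷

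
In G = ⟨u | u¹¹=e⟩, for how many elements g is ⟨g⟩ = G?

G is cyclic of order 11. An element generates G iff its order is 11, and a cyclic group of order 11 has exactly φ(11) = 10 such elements.

Answer: 10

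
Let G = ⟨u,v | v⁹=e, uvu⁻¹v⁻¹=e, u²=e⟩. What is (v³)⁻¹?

The order of (v³) is 3 (smallest k with (v³)ᵏ = e), so (v³)⁻¹ = (v³)² = v⁶.
Check: (v³) · (v⁶) → (v³) · v⁶ = e, giving e as required.

Answer: v⁶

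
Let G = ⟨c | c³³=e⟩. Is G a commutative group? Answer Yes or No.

G has a single generator, so G is cyclic and hence abelian.

Answer: Yes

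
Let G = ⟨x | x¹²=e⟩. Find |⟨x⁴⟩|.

|⟨x⁴⟩| equals the order of x⁴. Compute successive powers until reaching e:
  (x⁴)¹ = x⁴, (x⁴)² = x⁸, (x⁴)³ = e.
The smallest positive k with (x⁴)ᵏ = e is 3, so |⟨x⁴⟩| = 3.

Answer: 3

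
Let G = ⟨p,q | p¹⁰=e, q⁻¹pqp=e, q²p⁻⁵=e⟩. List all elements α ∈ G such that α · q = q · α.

⟨q⟩ ⊆ C_G(q) since powers of q commute with q; so |C_G(q)| ≥ |⟨q⟩| = 4.
By orbit–stabilizer, |C_G(q)| = |G| / |conj. class of q| = 20 / 5 = 4.
The 4 elements commuting with q are {e, p⁵, q, q⁻¹}.

Answer: {e, p⁵, q, q⁻¹}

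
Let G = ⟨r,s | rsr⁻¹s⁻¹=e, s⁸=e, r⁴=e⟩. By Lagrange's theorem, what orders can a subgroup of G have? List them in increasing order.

|G| = 32 = 2⁵. By Lagrange's theorem the order of any subgroup divides 32; the divisors of 32 are 1, 2, 4, 8, 16, 32.

Answer: 1, 2, 4, 8, 16, 32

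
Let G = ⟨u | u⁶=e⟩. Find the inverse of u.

The order of u is 6 (smallest k with uᵏ = e), so u⁻¹ = u⁵ = u⁵.
Check: u · (u⁵) → u · u⁵ = e, giving e as required.

Answer: u⁵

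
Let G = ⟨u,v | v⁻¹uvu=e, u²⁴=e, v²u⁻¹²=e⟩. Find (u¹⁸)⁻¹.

The order of (u¹⁸) is 4 (smallest k with (u¹⁸)ᵏ = e), so (u¹⁸)⁻¹ = (u¹⁸)³ = u⁶.
Check: (u¹⁸) · (u⁶) → (u¹⁸) · u⁶ = e, giving e as required.

Answer: u⁶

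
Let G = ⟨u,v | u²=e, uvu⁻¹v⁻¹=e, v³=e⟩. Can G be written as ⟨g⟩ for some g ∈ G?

|G| = 6. The element uv has order 6 (its powers give 6 distinct elements), so ⟨uv⟩ = G and G is cyclic.

Answer: Yes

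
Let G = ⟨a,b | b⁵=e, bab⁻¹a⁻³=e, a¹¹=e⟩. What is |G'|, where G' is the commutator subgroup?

G' = [G, G] is generated by all commutators. The generator-pair commutators are: [a, b] = a⁹.
The subgroup they normally generate is {e, a, a², a³, a⁴, a⁵, a⁶, a⁷, a⁸, a⁹, a¹⁰}, of order 11.
Check: |G/G'| = 55/11 = 5 is the order of the abelianisation.

Answer: 11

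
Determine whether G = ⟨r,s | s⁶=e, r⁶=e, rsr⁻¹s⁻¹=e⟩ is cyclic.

|G| = 36, but the maximum element order in G is 6 < 36. No single element generates all of G, so G is not cyclic.

Answer: No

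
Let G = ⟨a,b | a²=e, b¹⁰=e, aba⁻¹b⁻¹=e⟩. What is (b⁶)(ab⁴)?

Compute (b⁶) · (ab⁴) by multiplying left to right and reducing via the relations at each step:
  (b⁶) · a = ab⁶
  (ab⁶) · b⁴ = a

Answer: a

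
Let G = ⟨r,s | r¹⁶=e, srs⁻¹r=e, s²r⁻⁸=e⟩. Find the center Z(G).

An element z ∈ Z(G) iff z commutes with every generator.
For example r⁸ is central: (r⁸)·r = r⁹ = r·(r⁸); (r⁸)·s = s⁻¹ = s·(r⁸).
Whereas r ∉ Z(G) since r·s = rs ≠ r⁷s⁻¹ = s·r.
Checking each of the 32 elements this way gives Z(G) = {e, r⁸}, of order 2.

Answer: {e, r⁸}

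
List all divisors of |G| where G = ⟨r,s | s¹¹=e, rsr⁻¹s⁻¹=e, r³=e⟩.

|G| = 33 = 3 · 11. By Lagrange's theorem the order of any subgroup divides 33; the divisors of 33 are 1, 3, 11, 33.

Answer: 1, 3, 11, 33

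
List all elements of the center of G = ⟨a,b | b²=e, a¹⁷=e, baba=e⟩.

An element z ∈ Z(G) iff z commutes with every generator.
For example e is central: e·a = a = a·e; e·b = b = b·e.
Whereas a ∉ Z(G) since a·b = ab ≠ a¹⁶b = b·a.
Checking each of the 34 elements this way gives Z(G) = {e}, of order 1.

Answer: {e}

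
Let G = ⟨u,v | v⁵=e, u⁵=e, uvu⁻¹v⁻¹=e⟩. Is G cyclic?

|G| = 25, but the maximum element order in G is 5 < 25. No single element generates all of G, so G is not cyclic.

Answer: No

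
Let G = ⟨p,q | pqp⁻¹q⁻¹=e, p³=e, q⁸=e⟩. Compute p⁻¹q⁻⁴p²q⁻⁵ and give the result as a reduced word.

Multiply left to right, reducing at each step:
  (p²) · q⁻⁴ = p²q⁴
  (p²q⁴) · p² = pq⁴
  (pq⁴) · q⁻⁵ = pq⁷

Answer: pq⁷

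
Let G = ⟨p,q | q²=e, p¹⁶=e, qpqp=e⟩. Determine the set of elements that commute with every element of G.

An element z ∈ Z(G) iff z commutes with every generator.
For example p⁸ is central: (p⁸)·p = p⁹ = p·(p⁸); (p⁸)·q = p⁸q = q·(p⁸).
Whereas p ∉ Z(G) since p·q = pq ≠ p¹⁵q = q·p.
Checking each of the 32 elements this way gives Z(G) = {e, p⁸}, of order 2.

Answer: {e, p⁸}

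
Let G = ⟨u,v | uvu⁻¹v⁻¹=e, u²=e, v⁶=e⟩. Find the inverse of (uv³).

The order of (uv³) is 2 (smallest k with (uv³)ᵏ = e), so (uv³)⁻¹ = (uv³)¹ = uv³.
Check: (uv³) · (uv³) → (uv³) · u = v³;   (v³) · v³ = e, giving e as required.

Answer: uv³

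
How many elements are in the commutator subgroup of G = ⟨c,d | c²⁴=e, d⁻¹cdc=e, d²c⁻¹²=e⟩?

G' = [G, G] is generated by all commutators. The generator-pair commutators are: [c, d] = c².
The subgroup they normally generate is {e, c², c⁴, c⁶, c⁸, c¹⁰, c¹², c¹⁴, c¹⁶, c¹⁸, c²⁰, c²²}, of order 12.
Check: |G/G'| = 48/12 = 4 is the order of the abelianisation.

Answer: 12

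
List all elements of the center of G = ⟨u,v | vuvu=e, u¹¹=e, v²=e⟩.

An element z ∈ Z(G) iff z commutes with every generator.
For example e is central: e·u = u = u·e; e·v = v = v·e.
Whereas u ∉ Z(G) since u·v = uv ≠ u¹⁰v = v·u.
Checking each of the 22 elements this way gives Z(G) = {e}, of order 1.

Answer: {e}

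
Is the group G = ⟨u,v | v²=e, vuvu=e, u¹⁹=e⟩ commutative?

u·v = uv but v·u = u¹⁸v, so u·v ≠ v·u and G is not abelian.

Answer: No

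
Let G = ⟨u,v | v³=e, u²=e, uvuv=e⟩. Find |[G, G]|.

G' = [G, G] is generated by all commutators. The generator-pair commutators are: [u, v] = v.
The subgroup they normally generate is {e, v, v²}, of order 3.
Check: |G/G'| = 6/3 = 2 is the order of the abelianisation.

Answer: 3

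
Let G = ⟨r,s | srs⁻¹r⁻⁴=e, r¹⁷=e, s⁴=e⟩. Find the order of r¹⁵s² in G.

Compute successive powers until reaching e:
  (r¹⁵s²)¹ = r¹⁵s², (r¹⁵s²)² = e.
The smallest positive k with (r¹⁵s²)ᵏ = e is 2.

Answer: 2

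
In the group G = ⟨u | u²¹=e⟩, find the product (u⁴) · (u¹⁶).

Compute (u⁴) · (u¹⁶) by multiplying left to right and reducing via the relations at each step:
  (u⁴) · u¹⁶ = u²⁰

Answer: u²⁰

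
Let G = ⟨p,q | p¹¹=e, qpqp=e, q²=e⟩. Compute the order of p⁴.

Compute successive powers until reaching e:
  (p⁴)¹ = p⁴, (p⁴)² = p⁸, (p⁴)³ = p, (p⁴)⁴ = p⁵, (p⁴)⁵ = p⁹, (p⁴)⁶ = p², (p⁴)⁷ = p⁶, (p⁴)⁸ = p¹⁰, (p⁴)⁹ = p³, (p⁴)¹⁰ = p⁷, (p⁴)¹¹ = e.
The smallest positive k with (p⁴)ᵏ = e is 11.

Answer: 11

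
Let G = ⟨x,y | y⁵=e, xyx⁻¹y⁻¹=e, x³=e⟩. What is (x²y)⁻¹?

The order of (x²y) is 15 (smallest k with (x²y)ᵏ = e), so (x²y)⁻¹ = (x²y)¹⁴ = xy⁴.
Check: (x²y) · (xy⁴) → (x²y) · x = y;   y · y⁴ = e, giving e as required.

Answer: xy⁴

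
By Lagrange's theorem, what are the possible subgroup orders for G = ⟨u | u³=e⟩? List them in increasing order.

|G| = 3 = 3. By Lagrange's theorem the order of any subgroup divides 3; the divisors of 3 are 1, 3.

Answer: 1, 3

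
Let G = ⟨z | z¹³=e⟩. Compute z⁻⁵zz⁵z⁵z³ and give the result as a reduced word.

Multiply left to right, reducing at each step:
  (z⁸) · z = z⁹
  (z⁹) · z⁵ = z
  z · z⁵ = z⁶
  (z⁶) · z³ = z⁹

Answer: z⁹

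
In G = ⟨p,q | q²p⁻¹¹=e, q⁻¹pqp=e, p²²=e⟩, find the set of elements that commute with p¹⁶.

⟨p¹⁶⟩ ⊆ C_G(p¹⁶) since powers of p¹⁶ commute with p¹⁶; so |C_G(p¹⁶)| ≥ |⟨p¹⁶⟩| = 11.
By orbit–stabilizer, |C_G(p¹⁶)| = |G| / |conj. class of p¹⁶| = 44 / 2 = 22.
The 22 elements commuting with p¹⁶ are {e, p, p², p³, p⁴, p⁵, p⁶, p⁷, p⁸, p⁹, p¹⁰, p¹¹, p¹², p¹³, p¹⁴, p¹⁵, p¹⁶, p¹⁷, p¹⁸, p¹⁹, p²⁰, p²¹}.

Answer: {e, p, p², p³, p⁴, p⁵, p⁶, p⁷, p⁸, p⁹, p¹⁰, p¹¹, p¹², p¹³, p¹⁴, p¹⁵, p¹⁶, p¹⁷, p¹⁸, p¹⁹, p²⁰, p²¹}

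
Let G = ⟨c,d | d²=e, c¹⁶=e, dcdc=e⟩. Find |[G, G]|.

G' = [G, G] is generated by all commutators. The generator-pair commutators are: [c, d] = c².
The subgroup they normally generate is {e, c², c⁴, c⁶, c⁸, c¹⁰, c¹², c¹⁴}, of order 8.
Check: |G/G'| = 32/8 = 4 is the order of the abelianisation.

Answer: 8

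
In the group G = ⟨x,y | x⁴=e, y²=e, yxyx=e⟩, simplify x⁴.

Compute successive powers of x, reducing at each step:
  x²: x · x = x²
  x³: (x²) · x = x³
  x⁴: (x³) · x = e

Answer: e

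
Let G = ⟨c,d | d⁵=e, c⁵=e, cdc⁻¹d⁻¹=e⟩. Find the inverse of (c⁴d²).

The order of (c⁴d²) is 5 (smallest k with (c⁴d²)ᵏ = e), so (c⁴d²)⁻¹ = (c⁴d²)⁴ = cd³.
Check: (c⁴d²) · (cd³) → (c⁴d²) · c = d²;   (d²) · d³ = e, giving e as required.

Answer: cd³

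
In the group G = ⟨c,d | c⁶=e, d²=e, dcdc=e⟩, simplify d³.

Compute successive powers of d, reducing at each step:
  d²: d · d = e
  d³: e · d = d

Answer: d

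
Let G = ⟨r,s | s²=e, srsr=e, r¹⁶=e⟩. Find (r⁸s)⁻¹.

The order of (r⁸s) is 2 (smallest k with (r⁸s)ᵏ = e), so (r⁸s)⁻¹ = (r⁸s)¹ = r⁸s.
Check: (r⁸s) · (r⁸s) → (r⁸s) · r⁸ = s;   s · s = e, giving e as required.

Answer: r⁸s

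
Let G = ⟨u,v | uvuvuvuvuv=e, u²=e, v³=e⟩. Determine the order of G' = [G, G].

G' = [G, G] is generated by all commutators. The generator-pair commutators are: [u, v] = uvuv².
The subgroup they normally generate is {e, u, v, v², uv, uvu, uvuv, uvuvu, v²uv²u, v²uv², v²u, uv², vu, vuv, vuvu, uv²uv²u, uv²uv², uv²u, v²uv, v²uvu, v²uvuv, vuv²uv², vuv²u, vuv², uvuv², uv²uv, uv²uvu, uv²uvuv, uvuv²uv², uvuv²u, v²uv²uv, uvuv²uv, uvuv²uvu, uvuv²uvuv, v²uv²uvuv², v²uv²uvu, v²uv²uvuv, v²uvuv²uv², v²uvuv²u, v²uvuv², vuvuv², vuv²uv, vuv²uvu, vuv²uvuv, vuvuv²uv², vuvuv²u, vuvuv²uv, uv²uvuv²uv², uv²uvuv²u, uv²uvuv², v²uvuv²uv, v²uvuv²uvu, vuv²uvuv²u, vuv²uvuv², uv²uvuv²uv, uv²uvuv²uvu, uvuv²uvuv²u, uvuv²uvuv², uvuv²uvuv²uv, vuv²uvuv²uv}, of order 60.
Check: |G/G'| = 60/60 = 1 is the order of the abelianisation.

Answer: 60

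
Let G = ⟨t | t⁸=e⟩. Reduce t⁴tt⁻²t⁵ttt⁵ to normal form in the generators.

Multiply left to right, reducing at each step:
  (t⁴) · t = t⁵
  (t⁵) · t⁻² = t³
  (t³) · t⁵ = e
  e · t = t
  t · t = t²
  (t²) · t⁵ = t⁷

Answer: t⁷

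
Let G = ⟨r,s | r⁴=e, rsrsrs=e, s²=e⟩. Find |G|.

Enumerate words in the generators, reducing via the relations: the distinct elements are
  {e, r, s, rs, r², r³, sr, rsr, r²s, r³s, sr², sr³, rsr², rsr³, r²sr, r³sr, sr²s, rsr²s, r²sr², r²sr³, r³sr², r³sr³, r²sr²s, r³sr²s}.
No further products give new elements, so |G| = 24.

Answer: 24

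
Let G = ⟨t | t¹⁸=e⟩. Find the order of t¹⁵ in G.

Compute successive powers until reaching e:
  (t¹⁵)¹ = t¹⁵, (t¹⁵)² = t¹², (t¹⁵)³ = t⁹, (t¹⁵)⁴ = t⁶, (t¹⁵)⁵ = t³, (t¹⁵)⁶ = e.
The smallest positive k with (t¹⁵)ᵏ = e is 6.

Answer: 6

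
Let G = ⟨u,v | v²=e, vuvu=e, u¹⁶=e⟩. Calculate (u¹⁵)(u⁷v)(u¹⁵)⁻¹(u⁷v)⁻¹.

[(u¹⁵), (u⁷v)] = (u¹⁵)·(u⁷v)·(u¹⁵)⁻¹·(u⁷v)⁻¹.
  (u¹⁵) · (u⁷v) = u⁶v
  (u⁶v) · u = u⁵v
  (u⁵v) · (u⁷v) = u¹⁴

Answer: u¹⁴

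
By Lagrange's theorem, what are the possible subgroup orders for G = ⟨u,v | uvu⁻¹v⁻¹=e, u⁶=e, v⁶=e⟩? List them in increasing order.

|G| = 36 = 2² · 3². By Lagrange's theorem the order of any subgroup divides 36; the divisors of 36 are 1, 2, 3, 4, 6, 9, 12, 18, 36.

Answer: 1, 2, 3, 4, 6, 9, 12, 18, 36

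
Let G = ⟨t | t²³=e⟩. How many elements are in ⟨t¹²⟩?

|⟨t¹²⟩| equals the order of t¹². Compute successive powers until reaching e:
  (t¹²)¹ = t¹², (t¹²)² = t, (t¹²)³ = t¹³, (t¹²)⁴ = t², (t¹²)⁵ = t¹⁴, (t¹²)⁶ = t³, (t¹²)⁷ = t¹⁵, (t¹²)⁸ = t⁴, (t¹²)⁹ = t¹⁶, (t¹²)¹⁰ = t⁵, (t¹²)¹¹ = t¹⁷, (t¹²)¹² = t⁶, (t¹²)¹³ = t¹⁸, (t¹²)¹⁴ = t⁷, (t¹²)¹⁵ = t¹⁹, (t¹²)¹⁶ = t⁸, (t¹²)¹⁷ = t²⁰, (t¹²)¹⁸ = t⁹, (t¹²)¹⁹ = t²¹, (t¹²)²⁰ = t¹⁰, (t¹²)²¹ = t²², (t¹²)²² = t¹¹, (t¹²)²³ = e.
The smallest positive k with (t¹²)ᵏ = e is 23, so |⟨t¹²⟩| = 23.

Answer: 23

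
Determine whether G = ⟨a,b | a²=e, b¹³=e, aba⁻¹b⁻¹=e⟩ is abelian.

Each pair of generators commutes: a·b = ab = b·a. Since the generators pairwise commute, every element of G commutes with every other, so G is abelian.

Answer: Yes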